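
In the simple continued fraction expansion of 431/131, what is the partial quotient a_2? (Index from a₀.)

2

431 = 3·131 + 38   →  a_0 = 3
131 = 3·38 + 17   →  a_1 = 3
38 = 2·17 + 4   →  a_2 = 2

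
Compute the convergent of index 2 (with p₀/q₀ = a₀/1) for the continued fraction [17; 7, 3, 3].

Using pₖ = aₖpₖ₋₁ + pₖ₋₂, qₖ = aₖqₖ₋₁ + qₖ₋₂ (with p₋₁=1, p₋₂=0, q₋₁=0, q₋₂=1):
  k=0: a=17, p=17, q=1
  k=1: a=7, p=120, q=7
  k=2: a=3, p=377, q=22

377/22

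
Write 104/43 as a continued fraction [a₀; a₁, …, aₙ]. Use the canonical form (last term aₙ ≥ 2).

104 = 2*43 + 18
43 = 2*18 + 7
18 = 2*7 + 4
7 = 1*4 + 3
4 = 1*3 + 1
3 = 3*1 + 0  (stop)
So 104/43 = [2; 2, 2, 1, 1, 3].

[2; 2, 2, 1, 1, 3]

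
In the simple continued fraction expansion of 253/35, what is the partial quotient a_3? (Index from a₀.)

253 = 7·35 + 8   →  a_0 = 7
35 = 4·8 + 3   →  a_1 = 4
8 = 2·3 + 2   →  a_2 = 2
3 = 1·2 + 1   →  a_3 = 1

1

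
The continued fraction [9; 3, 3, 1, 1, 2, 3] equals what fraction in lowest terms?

Using pₖ = aₖpₖ₋₁ + pₖ₋₂ and qₖ = aₖqₖ₋₁ + qₖ₋₂:
  k=0: a=9, p=9, q=1
  k=1: a=3, p=28, q=3
  k=2: a=3, p=93, q=10
  k=3: a=1, p=121, q=13
  k=4: a=1, p=214, q=23
  k=5: a=2, p=549, q=59
  k=6: a=3, p=1861, q=200

1861/200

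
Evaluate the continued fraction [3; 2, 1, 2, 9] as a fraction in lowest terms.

Fold from the inside: start with 9/1.
  2 + 1/9 = 19/9
  1 + 9/19 = 28/19
  2 + 19/28 = 75/28
  3 + 28/75 = 253/75

253/75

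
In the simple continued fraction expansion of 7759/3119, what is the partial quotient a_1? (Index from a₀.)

7759 = 2·3119 + 1521   →  a_0 = 2
3119 = 2·1521 + 77   →  a_1 = 2

2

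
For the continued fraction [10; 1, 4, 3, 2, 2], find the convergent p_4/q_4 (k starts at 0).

Using pₖ = aₖpₖ₋₁ + pₖ₋₂, qₖ = aₖqₖ₋₁ + qₖ₋₂ (with p₋₁=1, p₋₂=0, q₋₁=0, q₋₂=1):
  k=0: a=10, p=10, q=1
  k=1: a=1, p=11, q=1
  k=2: a=4, p=54, q=5
  k=3: a=3, p=173, q=16
  k=4: a=2, p=400, q=37

400/37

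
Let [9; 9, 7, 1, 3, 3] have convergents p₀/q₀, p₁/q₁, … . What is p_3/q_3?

Using pₖ = aₖpₖ₋₁ + pₖ₋₂, qₖ = aₖqₖ₋₁ + qₖ₋₂ (with p₋₁=1, p₋₂=0, q₋₁=0, q₋₂=1):
  k=0: a=9, p=9, q=1
  k=1: a=9, p=82, q=9
  k=2: a=7, p=583, q=64
  k=3: a=1, p=665, q=73

665/73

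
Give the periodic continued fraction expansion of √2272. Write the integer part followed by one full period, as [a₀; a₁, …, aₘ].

[47; 1, 1, 1, 94]

a₀ = ⌊√2272⌋ = 47.
With m₀=0, d₀=1 and mₖ₊₁ = dₖaₖ − mₖ, dₖ₊₁ = (n − mₖ₊₁²)/dₖ, aₖ₊₁ = ⌊(a₀+mₖ₊₁)/dₖ₊₁⌋:
  k=1: m=47, d=63, a=1
  k=2: m=16, d=32, a=1
  k=3: m=16, d=63, a=1
  k=4: m=47, d=1, a=94
d=1 and a=2a₀=94 at k=4, so the next step gives (m, d) = (47, 63) again — its k=1 value — and the period has length 4.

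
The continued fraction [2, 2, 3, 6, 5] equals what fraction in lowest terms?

Using pₖ = aₖpₖ₋₁ + pₖ₋₂ and qₖ = aₖqₖ₋₁ + qₖ₋₂:
  k=0: a=2, p=2, q=1
  k=1: a=2, p=5, q=2
  k=2: a=3, p=17, q=7
  k=3: a=6, p=107, q=44
  k=4: a=5, p=552, q=227

552/227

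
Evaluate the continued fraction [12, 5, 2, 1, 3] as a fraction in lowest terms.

Using pₖ = aₖpₖ₋₁ + pₖ₋₂ and qₖ = aₖqₖ₋₁ + qₖ₋₂:
  k=0: a=12, p=12, q=1
  k=1: a=5, p=61, q=5
  k=2: a=2, p=134, q=11
  k=3: a=1, p=195, q=16
  k=4: a=3, p=719, q=59

719/59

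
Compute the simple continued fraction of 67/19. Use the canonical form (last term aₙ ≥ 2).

67 = 3*19 + 10
19 = 1*10 + 9
10 = 1*9 + 1
9 = 9*1 + 0  (stop)
So 67/19 = [3; 1, 1, 9].

[3; 1, 1, 9]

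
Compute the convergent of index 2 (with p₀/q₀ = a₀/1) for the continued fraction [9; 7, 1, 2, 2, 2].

Using pₖ = aₖpₖ₋₁ + pₖ₋₂, qₖ = aₖqₖ₋₁ + qₖ₋₂ (with p₋₁=1, p₋₂=0, q₋₁=0, q₋₂=1):
  k=0: a=9, p=9, q=1
  k=1: a=7, p=64, q=7
  k=2: a=1, p=73, q=8

73/8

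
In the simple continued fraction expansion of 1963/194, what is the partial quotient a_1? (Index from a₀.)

8

1963 = 10·194 + 23   →  a_0 = 10
194 = 8·23 + 10   →  a_1 = 8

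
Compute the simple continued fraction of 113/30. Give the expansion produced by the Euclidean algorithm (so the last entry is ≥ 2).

113 = 3·30 + 23
30 = 1·23 + 7
23 = 3·7 + 2
7 = 3·2 + 1
2 = 2·1 + 0  (stop)
So 113/30 = [3; 1, 3, 3, 2].

[3; 1, 3, 3, 2]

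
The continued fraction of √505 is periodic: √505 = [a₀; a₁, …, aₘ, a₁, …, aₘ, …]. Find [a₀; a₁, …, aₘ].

a₀ = ⌊√505⌋ = 22.
With m₀=0, d₀=1 and mₖ₊₁ = dₖaₖ − mₖ, dₖ₊₁ = (n − mₖ₊₁²)/dₖ, aₖ₊₁ = ⌊(a₀+mₖ₊₁)/dₖ₊₁⌋:
  k=1: m=22, d=21, a=2
  k=2: m=20, d=5, a=8
  k=3: m=20, d=21, a=2
  k=4: m=22, d=1, a=44
d=1 and a=2a₀=44 at k=4, so the next step gives (m, d) = (22, 21) again — its k=1 value — and the period has length 4.

[22; 2, 8, 2, 44]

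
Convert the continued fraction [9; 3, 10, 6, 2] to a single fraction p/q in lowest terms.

Using pₖ = aₖpₖ₋₁ + pₖ₋₂ and qₖ = aₖqₖ₋₁ + qₖ₋₂:
  k=0: a=9, p=9, q=1
  k=1: a=3, p=28, q=3
  k=2: a=10, p=289, q=31
  k=3: a=6, p=1762, q=189
  k=4: a=2, p=3813, q=409

3813/409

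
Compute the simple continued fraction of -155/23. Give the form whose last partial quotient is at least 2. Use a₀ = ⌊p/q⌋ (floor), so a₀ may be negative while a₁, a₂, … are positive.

-155 = -7×23 + 6
23 = 3×6 + 5
6 = 1×5 + 1
5 = 5×1 + 0  (stop)
So -155/23 = [-7; 3, 1, 5].

[-7; 3, 1, 5]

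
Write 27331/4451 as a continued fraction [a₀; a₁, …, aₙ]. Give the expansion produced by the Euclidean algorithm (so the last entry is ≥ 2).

27331 = 6×4451 + 625
4451 = 7×625 + 76
625 = 8×76 + 17
76 = 4×17 + 8
17 = 2×8 + 1
8 = 8×1 + 0  (stop)
So 27331/4451 = [6; 7, 8, 4, 2, 8].

[6; 7, 8, 4, 2, 8]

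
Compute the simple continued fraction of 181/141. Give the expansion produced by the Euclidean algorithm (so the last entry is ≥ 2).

[1; 3, 1, 1, 9, 2]

181 = 1·141 + 40
141 = 3·40 + 21
40 = 1·21 + 19
21 = 1·19 + 2
19 = 9·2 + 1
2 = 2·1 + 0  (stop)
So 181/141 = [1; 3, 1, 1, 9, 2].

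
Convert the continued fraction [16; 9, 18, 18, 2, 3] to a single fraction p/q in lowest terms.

339769/21090

Fold from the inside: start with 3/1.
  2 + 1/3 = 7/3
  18 + 3/7 = 129/7
  18 + 7/129 = 2329/129
  9 + 129/2329 = 21090/2329
  16 + 2329/21090 = 339769/21090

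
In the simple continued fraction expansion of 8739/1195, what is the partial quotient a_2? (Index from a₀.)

8739 = 7·1195 + 374   →  a_0 = 7
1195 = 3·374 + 73   →  a_1 = 3
374 = 5·73 + 9   →  a_2 = 5

5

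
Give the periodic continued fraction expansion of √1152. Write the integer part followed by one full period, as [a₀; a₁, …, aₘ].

[33; 1, 15, 1, 66]

a₀ = ⌊√1152⌋ = 33.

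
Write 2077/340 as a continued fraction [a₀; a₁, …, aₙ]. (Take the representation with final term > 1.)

2077 = 6×340 + 37
340 = 9×37 + 7
37 = 5×7 + 2
7 = 3×2 + 1
2 = 2×1 + 0  (stop)
So 2077/340 = [6; 9, 5, 3, 2].

[6; 9, 5, 3, 2]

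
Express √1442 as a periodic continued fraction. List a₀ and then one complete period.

a₀ = ⌊√1442⌋ = 37.

[37; 1, 36, 1, 74]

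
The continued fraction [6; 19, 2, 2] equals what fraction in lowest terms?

Using pₖ = aₖpₖ₋₁ + pₖ₋₂ and qₖ = aₖqₖ₋₁ + qₖ₋₂:
  k=0: a=6, p=6, q=1
  k=1: a=19, p=115, q=19
  k=2: a=2, p=236, q=39
  k=3: a=2, p=587, q=97

587/97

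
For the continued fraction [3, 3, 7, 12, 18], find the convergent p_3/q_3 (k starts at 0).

Using pₖ = aₖpₖ₋₁ + pₖ₋₂, qₖ = aₖqₖ₋₁ + qₖ₋₂ (with p₋₁=1, p₋₂=0, q₋₁=0, q₋₂=1):
  k=0: a=3, p=3, q=1
  k=1: a=3, p=10, q=3
  k=2: a=7, p=73, q=22
  k=3: a=12, p=886, q=267

886/267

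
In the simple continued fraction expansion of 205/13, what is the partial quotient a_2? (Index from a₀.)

205 = 15·13 + 10   →  a_0 = 15
13 = 1·10 + 3   →  a_1 = 1
10 = 3·3 + 1   →  a_2 = 3

3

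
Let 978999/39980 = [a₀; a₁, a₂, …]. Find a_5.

3

978999 = 24·39980 + 19479   →  a_0 = 24
39980 = 2·19479 + 1022   →  a_1 = 2
19479 = 19·1022 + 61   →  a_2 = 19
1022 = 16·61 + 46   →  a_3 = 16
61 = 1·46 + 15   →  a_4 = 1
46 = 3·15 + 1   →  a_5 = 3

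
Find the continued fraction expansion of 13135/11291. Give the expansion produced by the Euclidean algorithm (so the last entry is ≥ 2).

13135 = 1·11291 + 1844
11291 = 6·1844 + 227
1844 = 8·227 + 28
227 = 8·28 + 3
28 = 9·3 + 1
3 = 3·1 + 0  (stop)
So 13135/11291 = [1; 6, 8, 8, 9, 3].

[1; 6, 8, 8, 9, 3]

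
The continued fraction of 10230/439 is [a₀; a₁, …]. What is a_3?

10230 = 23·439 + 133   →  a_0 = 23
439 = 3·133 + 40   →  a_1 = 3
133 = 3·40 + 13   →  a_2 = 3
40 = 3·13 + 1   →  a_3 = 3

3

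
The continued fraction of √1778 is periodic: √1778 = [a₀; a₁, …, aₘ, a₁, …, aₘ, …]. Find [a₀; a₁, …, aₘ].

a₀ = ⌊√1778⌋ = 42.
With m₀=0, d₀=1 and mₖ₊₁ = dₖaₖ − mₖ, dₖ₊₁ = (n − mₖ₊₁²)/dₖ, aₖ₊₁ = ⌊(a₀+mₖ₊₁)/dₖ₊₁⌋:
  k=1: m=42, d=14, a=6
  k=2: m=42, d=1, a=84
d=1 and a=2a₀=84 at k=2, so the next step gives (m, d) = (42, 14) again — its k=1 value — and the period has length 2.

[42; 6, 84]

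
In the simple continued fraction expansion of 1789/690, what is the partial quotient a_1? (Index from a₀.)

1

1789 = 2·690 + 409   →  a_0 = 2
690 = 1·409 + 281   →  a_1 = 1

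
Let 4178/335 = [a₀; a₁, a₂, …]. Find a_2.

8

4178 = 12·335 + 158   →  a_0 = 12
335 = 2·158 + 19   →  a_1 = 2
158 = 8·19 + 6   →  a_2 = 8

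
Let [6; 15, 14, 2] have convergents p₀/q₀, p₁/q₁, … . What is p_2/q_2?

Using pₖ = aₖpₖ₋₁ + pₖ₋₂, qₖ = aₖqₖ₋₁ + qₖ₋₂ (with p₋₁=1, p₋₂=0, q₋₁=0, q₋₂=1):
  k=0: a=6, p=6, q=1
  k=1: a=15, p=91, q=15
  k=2: a=14, p=1280, q=211

1280/211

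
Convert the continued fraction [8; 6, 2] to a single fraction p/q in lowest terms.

Fold from the inside: start with 2/1.
  6 + 1/2 = 13/2
  8 + 2/13 = 106/13

106/13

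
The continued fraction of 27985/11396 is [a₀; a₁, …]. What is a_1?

27985 = 2·11396 + 5193   →  a_0 = 2
11396 = 2·5193 + 1010   →  a_1 = 2

2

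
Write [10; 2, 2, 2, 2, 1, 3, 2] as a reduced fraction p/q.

3593/345

Fold from the inside: start with 2/1.
  3 + 1/2 = 7/2
  1 + 2/7 = 9/7
  2 + 7/9 = 25/9
  2 + 9/25 = 59/25
  2 + 25/59 = 143/59
  2 + 59/143 = 345/143
  10 + 143/345 = 3593/345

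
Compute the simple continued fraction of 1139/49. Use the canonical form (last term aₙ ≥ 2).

[23; 4, 12]

1139 = 23*49 + 12
49 = 4*12 + 1
12 = 12*1 + 0  (stop)
So 1139/49 = [23; 4, 12].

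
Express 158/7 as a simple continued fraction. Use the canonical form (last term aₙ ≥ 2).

[22; 1, 1, 3]

158 = 22·7 + 4
7 = 1·4 + 3
4 = 1·3 + 1
3 = 3·1 + 0  (stop)
So 158/7 = [22; 1, 1, 3].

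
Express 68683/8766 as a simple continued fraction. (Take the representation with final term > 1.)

[7; 1, 5, 15, 19, 5]

68683 = 7·8766 + 7321
8766 = 1·7321 + 1445
7321 = 5·1445 + 96
1445 = 15·96 + 5
96 = 19·5 + 1
5 = 5·1 + 0  (stop)
So 68683/8766 = [7; 1, 5, 15, 19, 5].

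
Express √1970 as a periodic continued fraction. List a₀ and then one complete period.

a₀ = ⌊√1970⌋ = 44.
With m₀=0, d₀=1 and mₖ₊₁ = dₖaₖ − mₖ, dₖ₊₁ = (n − mₖ₊₁²)/dₖ, aₖ₊₁ = ⌊(a₀+mₖ₊₁)/dₖ₊₁⌋:
  k=1: m=44, d=34, a=2
  k=2: m=24, d=41, a=1
  k=3: m=17, d=41, a=1
  k=4: m=24, d=34, a=2
  k=5: m=44, d=1, a=88
d=1 and a=2a₀=88 at k=5, so the next step gives (m, d) = (44, 34) again — its k=1 value — and the period has length 5.

[44; 2, 1, 1, 2, 88]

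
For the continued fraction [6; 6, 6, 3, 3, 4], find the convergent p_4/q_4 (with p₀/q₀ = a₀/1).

Using pₖ = aₖpₖ₋₁ + pₖ₋₂, qₖ = aₖqₖ₋₁ + qₖ₋₂ (with p₋₁=1, p₋₂=0, q₋₁=0, q₋₂=1):
  k=0: a=6, p=6, q=1
  k=1: a=6, p=37, q=6
  k=2: a=6, p=228, q=37
  k=3: a=3, p=721, q=117
  k=4: a=3, p=2391, q=388

2391/388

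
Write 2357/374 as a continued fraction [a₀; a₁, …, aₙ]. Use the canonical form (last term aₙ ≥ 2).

[6; 3, 3, 4, 2, 1, 2]

2357 = 6·374 + 113
374 = 3·113 + 35
113 = 3·35 + 8
35 = 4·8 + 3
8 = 2·3 + 2
3 = 1·2 + 1
2 = 2·1 + 0  (stop)
So 2357/374 = [6; 3, 3, 4, 2, 1, 2].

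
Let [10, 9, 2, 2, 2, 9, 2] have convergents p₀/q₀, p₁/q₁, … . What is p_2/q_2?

Using pₖ = aₖpₖ₋₁ + pₖ₋₂, qₖ = aₖqₖ₋₁ + qₖ₋₂ (with p₋₁=1, p₋₂=0, q₋₁=0, q₋₂=1):
  k=0: a=10, p=10, q=1
  k=1: a=9, p=91, q=9
  k=2: a=2, p=192, q=19

192/19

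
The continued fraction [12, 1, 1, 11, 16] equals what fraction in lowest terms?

4633/370

Using pₖ = aₖpₖ₋₁ + pₖ₋₂ and qₖ = aₖqₖ₋₁ + qₖ₋₂:
  k=0: a=12, p=12, q=1
  k=1: a=1, p=13, q=1
  k=2: a=1, p=25, q=2
  k=3: a=11, p=288, q=23
  k=4: a=16, p=4633, q=370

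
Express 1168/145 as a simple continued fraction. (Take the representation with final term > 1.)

[8; 18, 8]

1168 = 8*145 + 8
145 = 18*8 + 1
8 = 8*1 + 0  (stop)
So 1168/145 = [8; 18, 8].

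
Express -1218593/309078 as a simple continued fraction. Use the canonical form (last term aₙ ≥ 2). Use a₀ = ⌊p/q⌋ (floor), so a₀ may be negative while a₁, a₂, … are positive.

[-4; 17, 2, 3, 1, 10, 10, 18]

-1218593 = -4*309078 + 17719
309078 = 17*17719 + 7855
17719 = 2*7855 + 2009
7855 = 3*2009 + 1828
2009 = 1*1828 + 181
1828 = 10*181 + 18
181 = 10*18 + 1
18 = 18*1 + 0  (stop)
So -1218593/309078 = [-4; 17, 2, 3, 1, 10, 10, 18].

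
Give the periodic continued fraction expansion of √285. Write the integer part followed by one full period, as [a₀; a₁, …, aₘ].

a₀ = ⌊√285⌋ = 16.
With m₀=0, d₀=1 and mₖ₊₁ = dₖaₖ − mₖ, dₖ₊₁ = (n − mₖ₊₁²)/dₖ, aₖ₊₁ = ⌊(a₀+mₖ₊₁)/dₖ₊₁⌋:
  k=1: m=16, d=29, a=1
  k=2: m=13, d=4, a=7
  k=3: m=15, d=15, a=2
  k=4: m=15, d=4, a=7
  k=5: m=13, d=29, a=1
  k=6: m=16, d=1, a=32
d=1 and a=2a₀=32 at k=6, so the next step gives (m, d) = (16, 29) again — its k=1 value — and the period has length 6.

[16; 1, 7, 2, 7, 1, 32]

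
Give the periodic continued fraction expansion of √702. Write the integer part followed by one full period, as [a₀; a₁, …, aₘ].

[26; 2, 52]

a₀ = ⌊√702⌋ = 26.
With m₀=0, d₀=1 and mₖ₊₁ = dₖaₖ − mₖ, dₖ₊₁ = (n − mₖ₊₁²)/dₖ, aₖ₊₁ = ⌊(a₀+mₖ₊₁)/dₖ₊₁⌋:
  k=1: m=26, d=26, a=2
  k=2: m=26, d=1, a=52
d=1 and a=2a₀=52 at k=2, so the next step gives (m, d) = (26, 26) again — its k=1 value — and the period has length 2.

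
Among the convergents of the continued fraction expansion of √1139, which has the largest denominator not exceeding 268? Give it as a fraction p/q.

9011/267

√1139 = [33; 1, 2, 1, 66, …] (period length 4).
Convergents:
  p_0/q_0 = 33/1
  p_1/q_1 = 34/1
  p_2/q_2 = 101/3
  p_3/q_3 = 135/4
  p_4/q_4 = 9011/267
  p_5/q_5 = 9146/271
q_4 = 267 ≤ 268 < 271 = q_5, so the answer is 9011/267.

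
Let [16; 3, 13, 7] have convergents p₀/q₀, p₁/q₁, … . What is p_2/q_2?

Using pₖ = aₖpₖ₋₁ + pₖ₋₂, qₖ = aₖqₖ₋₁ + qₖ₋₂ (with p₋₁=1, p₋₂=0, q₋₁=0, q₋₂=1):
  k=0: a=16, p=16, q=1
  k=1: a=3, p=49, q=3
  k=2: a=13, p=653, q=40

653/40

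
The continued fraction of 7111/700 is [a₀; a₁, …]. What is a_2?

3

7111 = 10·700 + 111   →  a_0 = 10
700 = 6·111 + 34   →  a_1 = 6
111 = 3·34 + 9   →  a_2 = 3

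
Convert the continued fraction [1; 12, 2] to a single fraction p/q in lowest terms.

Fold from the inside: start with 2/1.
  12 + 1/2 = 25/2
  1 + 2/25 = 27/25

27/25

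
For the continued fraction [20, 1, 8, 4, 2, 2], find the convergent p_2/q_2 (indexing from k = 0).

188/9

Using pₖ = aₖpₖ₋₁ + pₖ₋₂, qₖ = aₖqₖ₋₁ + qₖ₋₂ (with p₋₁=1, p₋₂=0, q₋₁=0, q₋₂=1):
  k=0: a=20, p=20, q=1
  k=1: a=1, p=21, q=1
  k=2: a=8, p=188, q=9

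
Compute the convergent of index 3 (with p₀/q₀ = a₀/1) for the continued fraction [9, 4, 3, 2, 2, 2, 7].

277/30

Using pₖ = aₖpₖ₋₁ + pₖ₋₂, qₖ = aₖqₖ₋₁ + qₖ₋₂ (with p₋₁=1, p₋₂=0, q₋₁=0, q₋₂=1):
  k=0: a=9, p=9, q=1
  k=1: a=4, p=37, q=4
  k=2: a=3, p=120, q=13
  k=3: a=2, p=277, q=30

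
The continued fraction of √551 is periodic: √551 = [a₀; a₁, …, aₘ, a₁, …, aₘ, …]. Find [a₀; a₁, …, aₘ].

a₀ = ⌊√551⌋ = 23.
With m₀=0, d₀=1 and mₖ₊₁ = dₖaₖ − mₖ, dₖ₊₁ = (n − mₖ₊₁²)/dₖ, aₖ₊₁ = ⌊(a₀+mₖ₊₁)/dₖ₊₁⌋:
  k=1: m=23, d=22, a=2
  k=2: m=21, d=5, a=8
  k=3: m=19, d=38, a=1
  k=4: m=19, d=5, a=8
  k=5: m=21, d=22, a=2
  k=6: m=23, d=1, a=46
d=1 and a=2a₀=46 at k=6, so the next step gives (m, d) = (23, 22) again — its k=1 value — and the period has length 6.

[23; 2, 8, 1, 8, 2, 46]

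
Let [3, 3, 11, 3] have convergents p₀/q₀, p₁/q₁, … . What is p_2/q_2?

Using pₖ = aₖpₖ₋₁ + pₖ₋₂, qₖ = aₖqₖ₋₁ + qₖ₋₂ (with p₋₁=1, p₋₂=0, q₋₁=0, q₋₂=1):
  k=0: a=3, p=3, q=1
  k=1: a=3, p=10, q=3
  k=2: a=11, p=113, q=34

113/34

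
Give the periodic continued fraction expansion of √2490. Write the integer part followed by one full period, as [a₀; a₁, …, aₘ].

[49; 1, 8, 1, 98]

a₀ = ⌊√2490⌋ = 49.
With m₀=0, d₀=1 and mₖ₊₁ = dₖaₖ − mₖ, dₖ₊₁ = (n − mₖ₊₁²)/dₖ, aₖ₊₁ = ⌊(a₀+mₖ₊₁)/dₖ₊₁⌋:
  k=1: m=49, d=89, a=1
  k=2: m=40, d=10, a=8
  k=3: m=40, d=89, a=1
  k=4: m=49, d=1, a=98
d=1 and a=2a₀=98 at k=4, so the next step gives (m, d) = (49, 89) again — its k=1 value — and the period has length 4.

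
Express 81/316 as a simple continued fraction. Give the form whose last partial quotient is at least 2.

[0; 3, 1, 9, 8]

81 = 0·316 + 81
316 = 3·81 + 73
81 = 1·73 + 8
73 = 9·8 + 1
8 = 8·1 + 0  (stop)
So 81/316 = [0; 3, 1, 9, 8].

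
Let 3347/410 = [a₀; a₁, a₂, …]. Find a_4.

1

3347 = 8·410 + 67   →  a_0 = 8
410 = 6·67 + 8   →  a_1 = 6
67 = 8·8 + 3   →  a_2 = 8
8 = 2·3 + 2   →  a_3 = 2
3 = 1·2 + 1   →  a_4 = 1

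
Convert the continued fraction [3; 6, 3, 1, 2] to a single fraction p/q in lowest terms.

Using pₖ = aₖpₖ₋₁ + pₖ₋₂ and qₖ = aₖqₖ₋₁ + qₖ₋₂:
  k=0: a=3, p=3, q=1
  k=1: a=6, p=19, q=6
  k=2: a=3, p=60, q=19
  k=3: a=1, p=79, q=25
  k=4: a=2, p=218, q=69

218/69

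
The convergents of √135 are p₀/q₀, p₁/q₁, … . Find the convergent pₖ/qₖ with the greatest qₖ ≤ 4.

35/3

√135 = [11; 1, 1, 1, 1, 1, 1, 1, 22, …] (period length 8).
Convergents:
  p_0/q_0 = 11/1
  p_1/q_1 = 12/1
  p_2/q_2 = 23/2
  p_3/q_3 = 35/3
  p_4/q_4 = 58/5
q_3 = 3 ≤ 4 < 5 = q_4, so the answer is 35/3.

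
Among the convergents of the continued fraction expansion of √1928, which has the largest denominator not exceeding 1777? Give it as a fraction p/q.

42460/967

√1928 = [43; 1, 9, 1, 86, …] (period length 4).
Convergents:
  p_0/q_0 = 43/1
  p_1/q_1 = 44/1
  p_2/q_2 = 439/10
  p_3/q_3 = 483/11
  p_4/q_4 = 41977/956
  p_5/q_5 = 42460/967
  p_6/q_6 = 424117/9659
q_5 = 967 ≤ 1777 < 9659 = q_6, so the answer is 42460/967.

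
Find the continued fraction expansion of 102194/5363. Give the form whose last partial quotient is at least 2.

102194 = 19·5363 + 297
5363 = 18·297 + 17
297 = 17·17 + 8
17 = 2·8 + 1
8 = 8·1 + 0  (stop)
So 102194/5363 = [19; 18, 17, 2, 8].

[19; 18, 17, 2, 8]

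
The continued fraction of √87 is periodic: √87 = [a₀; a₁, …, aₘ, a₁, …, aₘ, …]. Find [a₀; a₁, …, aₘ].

a₀ = ⌊√87⌋ = 9.
With m₀=0, d₀=1 and mₖ₊₁ = dₖaₖ − mₖ, dₖ₊₁ = (n − mₖ₊₁²)/dₖ, aₖ₊₁ = ⌊(a₀+mₖ₊₁)/dₖ₊₁⌋:
  k=1: m=9, d=6, a=3
  k=2: m=9, d=1, a=18
d=1 and a=2a₀=18 at k=2, so the next step gives (m, d) = (9, 6) again — its k=1 value — and the period has length 2.

[9; 3, 18]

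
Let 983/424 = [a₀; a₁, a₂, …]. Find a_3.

9

983 = 2·424 + 135   →  a_0 = 2
424 = 3·135 + 19   →  a_1 = 3
135 = 7·19 + 2   →  a_2 = 7
19 = 9·2 + 1   →  a_3 = 9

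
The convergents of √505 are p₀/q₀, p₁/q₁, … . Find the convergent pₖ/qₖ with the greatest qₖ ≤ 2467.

√505 = [22; 2, 8, 2, 44, …] (period length 4).
Convergents:
  p_0/q_0 = 22/1
  p_1/q_1 = 45/2
  p_2/q_2 = 382/17
  p_3/q_3 = 809/36
  p_4/q_4 = 35978/1601
  p_5/q_5 = 72765/3238
q_4 = 1601 ≤ 2467 < 3238 = q_5, so the answer is 35978/1601.

35978/1601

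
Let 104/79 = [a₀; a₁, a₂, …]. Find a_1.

3

104 = 1·79 + 25   →  a_0 = 1
79 = 3·25 + 4   →  a_1 = 3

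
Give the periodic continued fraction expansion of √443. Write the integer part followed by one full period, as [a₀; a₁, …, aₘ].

[21; 21, 42]

a₀ = ⌊√443⌋ = 21.
With m₀=0, d₀=1 and mₖ₊₁ = dₖaₖ − mₖ, dₖ₊₁ = (n − mₖ₊₁²)/dₖ, aₖ₊₁ = ⌊(a₀+mₖ₊₁)/dₖ₊₁⌋:
  k=1: m=21, d=2, a=21
  k=2: m=21, d=1, a=42
d=1 and a=2a₀=42 at k=2, so the next step gives (m, d) = (21, 2) again — its k=1 value — and the period has length 2.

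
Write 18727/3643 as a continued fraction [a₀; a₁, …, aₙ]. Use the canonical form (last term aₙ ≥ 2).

18727 = 5*3643 + 512
3643 = 7*512 + 59
512 = 8*59 + 40
59 = 1*40 + 19
40 = 2*19 + 2
19 = 9*2 + 1
2 = 2*1 + 0  (stop)
So 18727/3643 = [5; 7, 8, 1, 2, 9, 2].

[5; 7, 8, 1, 2, 9, 2]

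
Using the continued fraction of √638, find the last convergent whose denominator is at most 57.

682/27

√638 = [25; 3, 1, 6, 2, 6, 1, 3, 50, …] (period length 8).
Convergents:
  p_0/q_0 = 25/1
  p_1/q_1 = 76/3
  p_2/q_2 = 101/4
  p_3/q_3 = 682/27
  p_4/q_4 = 1465/58
q_3 = 27 ≤ 57 < 58 = q_4, so the answer is 682/27.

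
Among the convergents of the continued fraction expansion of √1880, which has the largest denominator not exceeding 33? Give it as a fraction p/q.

√1880 = [43; 2, 1, 3, 1, 2, 86, …] (period length 6).
Convergents:
  p_0/q_0 = 43/1
  p_1/q_1 = 87/2
  p_2/q_2 = 130/3
  p_3/q_3 = 477/11
  p_4/q_4 = 607/14
  p_5/q_5 = 1691/39
q_4 = 14 ≤ 33 < 39 = q_5, so the answer is 607/14.

607/14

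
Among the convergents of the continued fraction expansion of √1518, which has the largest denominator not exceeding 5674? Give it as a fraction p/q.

√1518 = [38; 1, 24, 1, 76, …] (period length 4).
Convergents:
  p_0/q_0 = 38/1
  p_1/q_1 = 39/1
  p_2/q_2 = 974/25
  p_3/q_3 = 1013/26
  p_4/q_4 = 77962/2001
  p_5/q_5 = 78975/2027
  p_6/q_6 = 1973362/50649
q_5 = 2027 ≤ 5674 < 50649 = q_6, so the answer is 78975/2027.

78975/2027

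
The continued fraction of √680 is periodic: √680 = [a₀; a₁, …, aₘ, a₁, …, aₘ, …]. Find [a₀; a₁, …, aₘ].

[26; 13, 52]

a₀ = ⌊√680⌋ = 26.
With m₀=0, d₀=1 and mₖ₊₁ = dₖaₖ − mₖ, dₖ₊₁ = (n − mₖ₊₁²)/dₖ, aₖ₊₁ = ⌊(a₀+mₖ₊₁)/dₖ₊₁⌋:
  k=1: m=26, d=4, a=13
  k=2: m=26, d=1, a=52
d=1 and a=2a₀=52 at k=2, so the next step gives (m, d) = (26, 4) again — its k=1 value — and the period has length 2.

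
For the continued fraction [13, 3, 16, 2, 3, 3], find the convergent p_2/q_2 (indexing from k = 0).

653/49

Using pₖ = aₖpₖ₋₁ + pₖ₋₂, qₖ = aₖqₖ₋₁ + qₖ₋₂ (with p₋₁=1, p₋₂=0, q₋₁=0, q₋₂=1):
  k=0: a=13, p=13, q=1
  k=1: a=3, p=40, q=3
  k=2: a=16, p=653, q=49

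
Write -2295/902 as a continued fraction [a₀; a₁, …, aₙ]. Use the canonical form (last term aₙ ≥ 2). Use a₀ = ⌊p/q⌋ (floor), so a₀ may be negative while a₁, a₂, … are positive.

-2295 = -3×902 + 411
902 = 2×411 + 80
411 = 5×80 + 11
80 = 7×11 + 3
11 = 3×3 + 2
3 = 1×2 + 1
2 = 2×1 + 0  (stop)
So -2295/902 = [-3; 2, 5, 7, 3, 1, 2].

[-3; 2, 5, 7, 3, 1, 2]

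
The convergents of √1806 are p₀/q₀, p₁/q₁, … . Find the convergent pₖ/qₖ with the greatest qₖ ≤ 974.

14449/340

√1806 = [42; 2, 84, …] (period length 2).
Convergents:
  p_0/q_0 = 42/1
  p_1/q_1 = 85/2
  p_2/q_2 = 7182/169
  p_3/q_3 = 14449/340
  p_4/q_4 = 1220898/28729
q_3 = 340 ≤ 974 < 28729 = q_4, so the answer is 14449/340.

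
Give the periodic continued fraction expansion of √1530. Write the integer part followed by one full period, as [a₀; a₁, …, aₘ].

a₀ = ⌊√1530⌋ = 39.
With m₀=0, d₀=1 and mₖ₊₁ = dₖaₖ − mₖ, dₖ₊₁ = (n − mₖ₊₁²)/dₖ, aₖ₊₁ = ⌊(a₀+mₖ₊₁)/dₖ₊₁⌋:
  k=1: m=39, d=9, a=8
  k=2: m=33, d=49, a=1
  k=3: m=16, d=26, a=2
  k=4: m=36, d=9, a=8
  k=5: m=36, d=26, a=2
  k=6: m=16, d=49, a=1
  k=7: m=33, d=9, a=8
  k=8: m=39, d=1, a=78
d=1 and a=2a₀=78 at k=8, so the next step gives (m, d) = (39, 9) again — its k=1 value — and the period has length 8.

[39; 8, 1, 2, 8, 2, 1, 8, 78]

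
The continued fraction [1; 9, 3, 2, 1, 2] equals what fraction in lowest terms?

Fold from the inside: start with 2/1.
  1 + 1/2 = 3/2
  2 + 2/3 = 8/3
  3 + 3/8 = 27/8
  9 + 8/27 = 251/27
  1 + 27/251 = 278/251

278/251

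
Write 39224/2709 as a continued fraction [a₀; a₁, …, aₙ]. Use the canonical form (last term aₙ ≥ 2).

39224 = 14·2709 + 1298
2709 = 2·1298 + 113
1298 = 11·113 + 55
113 = 2·55 + 3
55 = 18·3 + 1
3 = 3·1 + 0  (stop)
So 39224/2709 = [14; 2, 11, 2, 18, 3].

[14; 2, 11, 2, 18, 3]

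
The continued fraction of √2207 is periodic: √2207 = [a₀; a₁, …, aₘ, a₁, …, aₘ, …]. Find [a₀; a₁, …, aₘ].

a₀ = ⌊√2207⌋ = 46.
With m₀=0, d₀=1 and mₖ₊₁ = dₖaₖ − mₖ, dₖ₊₁ = (n − mₖ₊₁²)/dₖ, aₖ₊₁ = ⌊(a₀+mₖ₊₁)/dₖ₊₁⌋:
  k=1: m=46, d=91, a=1
  k=2: m=45, d=2, a=45
  k=3: m=45, d=91, a=1
  k=4: m=46, d=1, a=92
d=1 and a=2a₀=92 at k=4, so the next step gives (m, d) = (46, 91) again — its k=1 value — and the period has length 4.

[46; 1, 45, 1, 92]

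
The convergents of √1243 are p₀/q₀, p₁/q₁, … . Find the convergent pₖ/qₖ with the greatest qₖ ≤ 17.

√1243 = [35; 3, 1, 9, 3, 9, 1, 3, 70, …] (period length 8).
Convergents:
  p_0/q_0 = 35/1
  p_1/q_1 = 106/3
  p_2/q_2 = 141/4
  p_3/q_3 = 1375/39
q_2 = 4 ≤ 17 < 39 = q_3, so the answer is 141/4.

141/4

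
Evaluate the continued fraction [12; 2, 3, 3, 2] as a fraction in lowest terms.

659/53

Using pₖ = aₖpₖ₋₁ + pₖ₋₂ and qₖ = aₖqₖ₋₁ + qₖ₋₂:
  k=0: a=12, p=12, q=1
  k=1: a=2, p=25, q=2
  k=2: a=3, p=87, q=7
  k=3: a=3, p=286, q=23
  k=4: a=2, p=659, q=53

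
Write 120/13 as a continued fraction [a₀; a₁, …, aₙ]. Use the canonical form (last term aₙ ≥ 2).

[9; 4, 3]

120 = 9·13 + 3
13 = 4·3 + 1
3 = 3·1 + 0  (stop)
So 120/13 = [9; 4, 3].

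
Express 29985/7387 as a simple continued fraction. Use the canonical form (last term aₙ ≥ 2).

[4; 16, 1, 9, 2, 2, 8]

29985 = 4×7387 + 437
7387 = 16×437 + 395
437 = 1×395 + 42
395 = 9×42 + 17
42 = 2×17 + 8
17 = 2×8 + 1
8 = 8×1 + 0  (stop)
So 29985/7387 = [4; 16, 1, 9, 2, 2, 8].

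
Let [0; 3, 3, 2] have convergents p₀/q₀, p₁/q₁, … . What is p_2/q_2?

3/10

Using pₖ = aₖpₖ₋₁ + pₖ₋₂, qₖ = aₖqₖ₋₁ + qₖ₋₂ (with p₋₁=1, p₋₂=0, q₋₁=0, q₋₂=1):
  k=0: a=0, p=0, q=1
  k=1: a=3, p=1, q=3
  k=2: a=3, p=3, q=10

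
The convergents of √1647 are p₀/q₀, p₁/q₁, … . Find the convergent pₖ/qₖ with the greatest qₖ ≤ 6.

203/5

√1647 = [40; 1, 1, 2, 1, 1, 80, …] (period length 6).
Convergents:
  p_0/q_0 = 40/1
  p_1/q_1 = 41/1
  p_2/q_2 = 81/2
  p_3/q_3 = 203/5
  p_4/q_4 = 284/7
q_3 = 5 ≤ 6 < 7 = q_4, so the answer is 203/5.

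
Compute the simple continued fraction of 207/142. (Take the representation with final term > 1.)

[1; 2, 5, 2, 2, 2]

207 = 1×142 + 65
142 = 2×65 + 12
65 = 5×12 + 5
12 = 2×5 + 2
5 = 2×2 + 1
2 = 2×1 + 0  (stop)
So 207/142 = [1; 2, 5, 2, 2, 2].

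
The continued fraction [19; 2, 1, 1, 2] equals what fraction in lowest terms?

252/13

Using pₖ = aₖpₖ₋₁ + pₖ₋₂ and qₖ = aₖqₖ₋₁ + qₖ₋₂:
  k=0: a=19, p=19, q=1
  k=1: a=2, p=39, q=2
  k=2: a=1, p=58, q=3
  k=3: a=1, p=97, q=5
  k=4: a=2, p=252, q=13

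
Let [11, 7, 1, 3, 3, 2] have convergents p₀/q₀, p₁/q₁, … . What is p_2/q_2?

Using pₖ = aₖpₖ₋₁ + pₖ₋₂, qₖ = aₖqₖ₋₁ + qₖ₋₂ (with p₋₁=1, p₋₂=0, q₋₁=0, q₋₂=1):
  k=0: a=11, p=11, q=1
  k=1: a=7, p=78, q=7
  k=2: a=1, p=89, q=8

89/8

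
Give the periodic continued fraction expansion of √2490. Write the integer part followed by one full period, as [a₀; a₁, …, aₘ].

[49; 1, 8, 1, 98]

a₀ = ⌊√2490⌋ = 49.
With m₀=0, d₀=1 and mₖ₊₁ = dₖaₖ − mₖ, dₖ₊₁ = (n − mₖ₊₁²)/dₖ, aₖ₊₁ = ⌊(a₀+mₖ₊₁)/dₖ₊₁⌋:
  k=1: m=49, d=89, a=1
  k=2: m=40, d=10, a=8
  k=3: m=40, d=89, a=1
  k=4: m=49, d=1, a=98
d=1 and a=2a₀=98 at k=4, so the next step gives (m, d) = (49, 89) again — its k=1 value — and the period has length 4.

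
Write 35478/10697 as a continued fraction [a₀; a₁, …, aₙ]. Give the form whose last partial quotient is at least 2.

35478 = 3·10697 + 3387
10697 = 3·3387 + 536
3387 = 6·536 + 171
536 = 3·171 + 23
171 = 7·23 + 10
23 = 2·10 + 3
10 = 3·3 + 1
3 = 3·1 + 0  (stop)
So 35478/10697 = [3; 3, 6, 3, 7, 2, 3, 3].

[3; 3, 6, 3, 7, 2, 3, 3]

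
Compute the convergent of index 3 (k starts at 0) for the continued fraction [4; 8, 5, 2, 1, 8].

371/90

Using pₖ = aₖpₖ₋₁ + pₖ₋₂, qₖ = aₖqₖ₋₁ + qₖ₋₂ (with p₋₁=1, p₋₂=0, q₋₁=0, q₋₂=1):
  k=0: a=4, p=4, q=1
  k=1: a=8, p=33, q=8
  k=2: a=5, p=169, q=41
  k=3: a=2, p=371, q=90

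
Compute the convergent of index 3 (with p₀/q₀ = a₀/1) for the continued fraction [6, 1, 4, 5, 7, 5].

177/26

Using pₖ = aₖpₖ₋₁ + pₖ₋₂, qₖ = aₖqₖ₋₁ + qₖ₋₂ (with p₋₁=1, p₋₂=0, q₋₁=0, q₋₂=1):
  k=0: a=6, p=6, q=1
  k=1: a=1, p=7, q=1
  k=2: a=4, p=34, q=5
  k=3: a=5, p=177, q=26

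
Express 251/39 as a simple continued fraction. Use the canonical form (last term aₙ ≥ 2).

251 = 6×39 + 17
39 = 2×17 + 5
17 = 3×5 + 2
5 = 2×2 + 1
2 = 2×1 + 0  (stop)
So 251/39 = [6; 2, 3, 2, 2].

[6; 2, 3, 2, 2]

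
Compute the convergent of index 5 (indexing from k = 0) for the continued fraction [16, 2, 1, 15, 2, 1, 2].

Using pₖ = aₖpₖ₋₁ + pₖ₋₂, qₖ = aₖqₖ₋₁ + qₖ₋₂ (with p₋₁=1, p₋₂=0, q₋₁=0, q₋₂=1):
  k=0: a=16, p=16, q=1
  k=1: a=2, p=33, q=2
  k=2: a=1, p=49, q=3
  k=3: a=15, p=768, q=47
  k=4: a=2, p=1585, q=97
  k=5: a=1, p=2353, q=144

2353/144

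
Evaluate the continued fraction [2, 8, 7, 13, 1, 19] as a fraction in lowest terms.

Using pₖ = aₖpₖ₋₁ + pₖ₋₂ and qₖ = aₖqₖ₋₁ + qₖ₋₂:
  k=0: a=2, p=2, q=1
  k=1: a=8, p=17, q=8
  k=2: a=7, p=121, q=57
  k=3: a=13, p=1590, q=749
  k=4: a=1, p=1711, q=806
  k=5: a=19, p=34099, q=16063

34099/16063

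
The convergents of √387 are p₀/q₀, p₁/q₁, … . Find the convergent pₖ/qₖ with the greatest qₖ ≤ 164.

√387 = [19; 1, 2, 19, 2, 1, 38, …] (period length 6).
Convergents:
  p_0/q_0 = 19/1
  p_1/q_1 = 20/1
  p_2/q_2 = 59/3
  p_3/q_3 = 1141/58
  p_4/q_4 = 2341/119
  p_5/q_5 = 3482/177
q_4 = 119 ≤ 164 < 177 = q_5, so the answer is 2341/119.

2341/119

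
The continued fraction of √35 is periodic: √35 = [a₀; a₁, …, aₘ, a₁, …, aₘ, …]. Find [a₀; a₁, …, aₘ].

a₀ = ⌊√35⌋ = 5.
With m₀=0, d₀=1 and mₖ₊₁ = dₖaₖ − mₖ, dₖ₊₁ = (n − mₖ₊₁²)/dₖ, aₖ₊₁ = ⌊(a₀+mₖ₊₁)/dₖ₊₁⌋:
  k=1: m=5, d=10, a=1
  k=2: m=5, d=1, a=10
d=1 and a=2a₀=10 at k=2, so the next step gives (m, d) = (5, 10) again — its k=1 value — and the period has length 2.

[5; 1, 10]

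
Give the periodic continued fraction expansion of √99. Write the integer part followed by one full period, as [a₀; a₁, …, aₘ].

[9; 1, 18]

a₀ = ⌊√99⌋ = 9.
With m₀=0, d₀=1 and mₖ₊₁ = dₖaₖ − mₖ, dₖ₊₁ = (n − mₖ₊₁²)/dₖ, aₖ₊₁ = ⌊(a₀+mₖ₊₁)/dₖ₊₁⌋:
  k=1: m=9, d=18, a=1
  k=2: m=9, d=1, a=18
d=1 and a=2a₀=18 at k=2, so the next step gives (m, d) = (9, 18) again — its k=1 value — and the period has length 2.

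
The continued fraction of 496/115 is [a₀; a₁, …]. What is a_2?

5

496 = 4·115 + 36   →  a_0 = 4
115 = 3·36 + 7   →  a_1 = 3
36 = 5·7 + 1   →  a_2 = 5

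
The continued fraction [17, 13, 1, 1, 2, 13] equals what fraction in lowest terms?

Using pₖ = aₖpₖ₋₁ + pₖ₋₂ and qₖ = aₖqₖ₋₁ + qₖ₋₂:
  k=0: a=17, p=17, q=1
  k=1: a=13, p=222, q=13
  k=2: a=1, p=239, q=14
  k=3: a=1, p=461, q=27
  k=4: a=2, p=1161, q=68
  k=5: a=13, p=15554, q=911

15554/911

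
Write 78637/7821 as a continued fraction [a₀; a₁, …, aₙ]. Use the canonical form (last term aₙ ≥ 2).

[10; 18, 3, 6, 7, 3]

78637 = 10×7821 + 427
7821 = 18×427 + 135
427 = 3×135 + 22
135 = 6×22 + 3
22 = 7×3 + 1
3 = 3×1 + 0  (stop)
So 78637/7821 = [10; 18, 3, 6, 7, 3].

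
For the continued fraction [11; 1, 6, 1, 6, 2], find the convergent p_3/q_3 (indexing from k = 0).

95/8

Using pₖ = aₖpₖ₋₁ + pₖ₋₂, qₖ = aₖqₖ₋₁ + qₖ₋₂ (with p₋₁=1, p₋₂=0, q₋₁=0, q₋₂=1):
  k=0: a=11, p=11, q=1
  k=1: a=1, p=12, q=1
  k=2: a=6, p=83, q=7
  k=3: a=1, p=95, q=8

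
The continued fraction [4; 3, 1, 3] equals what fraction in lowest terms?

Using pₖ = aₖpₖ₋₁ + pₖ₋₂ and qₖ = aₖqₖ₋₁ + qₖ₋₂:
  k=0: a=4, p=4, q=1
  k=1: a=3, p=13, q=3
  k=2: a=1, p=17, q=4
  k=3: a=3, p=64, q=15

64/15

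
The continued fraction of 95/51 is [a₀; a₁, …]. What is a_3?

95 = 1·51 + 44   →  a_0 = 1
51 = 1·44 + 7   →  a_1 = 1
44 = 6·7 + 2   →  a_2 = 6
7 = 3·2 + 1   →  a_3 = 3

3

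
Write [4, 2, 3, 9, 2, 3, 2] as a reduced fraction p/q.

4825/1089

Fold from the inside: start with 2/1.
  3 + 1/2 = 7/2
  2 + 2/7 = 16/7
  9 + 7/16 = 151/16
  3 + 16/151 = 469/151
  2 + 151/469 = 1089/469
  4 + 469/1089 = 4825/1089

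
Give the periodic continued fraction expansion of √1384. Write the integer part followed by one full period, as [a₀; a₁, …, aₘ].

[37; 4, 1, 17, 1, 4, 74]

a₀ = ⌊√1384⌋ = 37.
With m₀=0, d₀=1 and mₖ₊₁ = dₖaₖ − mₖ, dₖ₊₁ = (n − mₖ₊₁²)/dₖ, aₖ₊₁ = ⌊(a₀+mₖ₊₁)/dₖ₊₁⌋:
  k=1: m=37, d=15, a=4
  k=2: m=23, d=57, a=1
  k=3: m=34, d=4, a=17
  k=4: m=34, d=57, a=1
  k=5: m=23, d=15, a=4
  k=6: m=37, d=1, a=74
d=1 and a=2a₀=74 at k=6, so the next step gives (m, d) = (37, 15) again — its k=1 value — and the period has length 6.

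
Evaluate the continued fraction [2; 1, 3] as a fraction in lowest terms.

Using pₖ = aₖpₖ₋₁ + pₖ₋₂ and qₖ = aₖqₖ₋₁ + qₖ₋₂:
  k=0: a=2, p=2, q=1
  k=1: a=1, p=3, q=1
  k=2: a=3, p=11, q=4

11/4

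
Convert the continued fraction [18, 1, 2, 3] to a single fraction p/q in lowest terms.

Using pₖ = aₖpₖ₋₁ + pₖ₋₂ and qₖ = aₖqₖ₋₁ + qₖ₋₂:
  k=0: a=18, p=18, q=1
  k=1: a=1, p=19, q=1
  k=2: a=2, p=56, q=3
  k=3: a=3, p=187, q=10

187/10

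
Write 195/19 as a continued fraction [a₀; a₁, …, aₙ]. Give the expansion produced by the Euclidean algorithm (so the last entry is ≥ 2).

195 = 10·19 + 5
19 = 3·5 + 4
5 = 1·4 + 1
4 = 4·1 + 0  (stop)
So 195/19 = [10; 3, 1, 4].

[10; 3, 1, 4]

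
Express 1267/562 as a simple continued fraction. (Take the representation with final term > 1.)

[2; 3, 1, 13, 3, 3]

1267 = 2·562 + 143
562 = 3·143 + 133
143 = 1·133 + 10
133 = 13·10 + 3
10 = 3·3 + 1
3 = 3·1 + 0  (stop)
So 1267/562 = [2; 3, 1, 13, 3, 3].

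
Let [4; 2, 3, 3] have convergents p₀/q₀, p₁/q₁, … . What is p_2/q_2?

Using pₖ = aₖpₖ₋₁ + pₖ₋₂, qₖ = aₖqₖ₋₁ + qₖ₋₂ (with p₋₁=1, p₋₂=0, q₋₁=0, q₋₂=1):
  k=0: a=4, p=4, q=1
  k=1: a=2, p=9, q=2
  k=2: a=3, p=31, q=7

31/7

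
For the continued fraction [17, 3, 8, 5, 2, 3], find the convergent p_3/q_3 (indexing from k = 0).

2217/128

Using pₖ = aₖpₖ₋₁ + pₖ₋₂, qₖ = aₖqₖ₋₁ + qₖ₋₂ (with p₋₁=1, p₋₂=0, q₋₁=0, q₋₂=1):
  k=0: a=17, p=17, q=1
  k=1: a=3, p=52, q=3
  k=2: a=8, p=433, q=25
  k=3: a=5, p=2217, q=128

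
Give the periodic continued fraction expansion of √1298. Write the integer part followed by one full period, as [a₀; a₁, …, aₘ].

a₀ = ⌊√1298⌋ = 36.

[36; 36, 72]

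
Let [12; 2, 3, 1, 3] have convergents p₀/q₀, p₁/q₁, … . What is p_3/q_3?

112/9

Using pₖ = aₖpₖ₋₁ + pₖ₋₂, qₖ = aₖqₖ₋₁ + qₖ₋₂ (with p₋₁=1, p₋₂=0, q₋₁=0, q₋₂=1):
  k=0: a=12, p=12, q=1
  k=1: a=2, p=25, q=2
  k=2: a=3, p=87, q=7
  k=3: a=1, p=112, q=9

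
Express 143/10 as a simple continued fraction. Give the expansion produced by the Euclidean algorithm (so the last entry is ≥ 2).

143 = 14*10 + 3
10 = 3*3 + 1
3 = 3*1 + 0  (stop)
So 143/10 = [14; 3, 3].

[14; 3, 3]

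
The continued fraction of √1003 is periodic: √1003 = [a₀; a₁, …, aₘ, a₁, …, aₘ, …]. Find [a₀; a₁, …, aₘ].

[31; 1, 2, 31, 2, 1, 62]

a₀ = ⌊√1003⌋ = 31.
With m₀=0, d₀=1 and mₖ₊₁ = dₖaₖ − mₖ, dₖ₊₁ = (n − mₖ₊₁²)/dₖ, aₖ₊₁ = ⌊(a₀+mₖ₊₁)/dₖ₊₁⌋:
  k=1: m=31, d=42, a=1
  k=2: m=11, d=21, a=2
  k=3: m=31, d=2, a=31
  k=4: m=31, d=21, a=2
  k=5: m=11, d=42, a=1
  k=6: m=31, d=1, a=62
d=1 and a=2a₀=62 at k=6, so the next step gives (m, d) = (31, 42) again — its k=1 value — and the period has length 6.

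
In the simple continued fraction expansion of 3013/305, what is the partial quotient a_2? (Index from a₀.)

7

3013 = 9·305 + 268   →  a_0 = 9
305 = 1·268 + 37   →  a_1 = 1
268 = 7·37 + 9   →  a_2 = 7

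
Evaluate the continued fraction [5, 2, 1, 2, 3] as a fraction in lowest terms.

Using pₖ = aₖpₖ₋₁ + pₖ₋₂ and qₖ = aₖqₖ₋₁ + qₖ₋₂:
  k=0: a=5, p=5, q=1
  k=1: a=2, p=11, q=2
  k=2: a=1, p=16, q=3
  k=3: a=2, p=43, q=8
  k=4: a=3, p=145, q=27

145/27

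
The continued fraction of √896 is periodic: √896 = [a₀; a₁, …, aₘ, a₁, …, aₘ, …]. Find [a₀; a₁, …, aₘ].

[29; 1, 13, 1, 58]

a₀ = ⌊√896⌋ = 29.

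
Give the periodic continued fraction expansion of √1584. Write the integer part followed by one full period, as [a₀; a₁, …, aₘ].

[39; 1, 3, 1, 78]

a₀ = ⌊√1584⌋ = 39.
With m₀=0, d₀=1 and mₖ₊₁ = dₖaₖ − mₖ, dₖ₊₁ = (n − mₖ₊₁²)/dₖ, aₖ₊₁ = ⌊(a₀+mₖ₊₁)/dₖ₊₁⌋:
  k=1: m=39, d=63, a=1
  k=2: m=24, d=16, a=3
  k=3: m=24, d=63, a=1
  k=4: m=39, d=1, a=78
d=1 and a=2a₀=78 at k=4, so the next step gives (m, d) = (39, 63) again — its k=1 value — and the period has length 4.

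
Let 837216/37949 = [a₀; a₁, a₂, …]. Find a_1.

837216 = 22·37949 + 2338   →  a_0 = 22
37949 = 16·2338 + 541   →  a_1 = 16

16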